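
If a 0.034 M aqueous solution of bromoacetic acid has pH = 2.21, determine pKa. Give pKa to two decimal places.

[H+] = 10^(-2.21) = 6.17 × 10^-3 M
At equilibrium [HA] = 0.034 − 6.17 × 10^-3 = 2.78 × 10^-2 M
Ka = [H+][A-]/[HA] = (6.17 × 10^-3)² / 2.78 × 10^-2 = 1.37 × 10^-3
pKa = -log(1.37 × 10^-3) = 2.86

pKa = 2.86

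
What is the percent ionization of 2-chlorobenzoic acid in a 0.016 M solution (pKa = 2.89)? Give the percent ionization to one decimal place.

ClC6H4COOH ⇌ ClC6H4COO- + H+; let x = [H+] at equilibrium.
Ka = 10^(−2.89) = 1.29 × 10^-3
Solve x² + 0.00129x − 2.06e-05 = 0 → x = 3.94 × 10^-3 M
% ionization = x/C₀ × 100% = 3.94 × 10^-3/0.016 × 100% = 24.6%

24.6%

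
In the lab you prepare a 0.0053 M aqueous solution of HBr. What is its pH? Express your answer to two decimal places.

pH = 2.28

HBr is a strong acid and dissociates completely, so [H+] = 0.0053 M.
pH = -log(0.0053) = 2.28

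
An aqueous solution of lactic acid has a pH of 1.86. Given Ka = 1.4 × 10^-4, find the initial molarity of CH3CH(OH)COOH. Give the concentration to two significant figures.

[H+] = 10^(-1.86) = 1.38 × 10^-2 M = x
Ka = x²/(C₀ − x) ⇒ C₀ = x + x²/Ka
C₀ = 1.38 × 10^-2 + (1.38 × 10^-2)²/(1.4 × 10^-4) = 1.37 M

C₀ = 1.4 M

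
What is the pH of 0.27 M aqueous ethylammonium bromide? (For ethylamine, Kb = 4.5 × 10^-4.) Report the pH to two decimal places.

C2H5NH3+ is the conjugate acid of the weak base C2H5NH2.
Ka = Kw/Kb = 1.0×10^-14 / 4.5 × 10^-4 = 2.22 × 10^-11
Ka = x²/(0.27 − x) = 2.22 × 10^-11
Since Ka ≪ C₀, x ≈ √(Ka·C₀) = 2.45 × 10^-6 M.
pH = −log(2.45 × 10^-6) = 5.61

pH = 5.61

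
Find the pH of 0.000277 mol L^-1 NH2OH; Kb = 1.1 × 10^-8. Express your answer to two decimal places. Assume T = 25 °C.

pH = 8.24

NH2OH + H2O ⇌ NH3OH+ + OH-
From the ICE table, Kb = x²/(0.000277 − x) = 1.1 × 10^-8.
Assume x ≪ 0.000277: x ≈ √(1.1 × 10^-8 × 0.000277) = 1.75 × 10^-6 M
pOH = −log(1.75 × 10^-6) = 5.76; pH = 14.00 − 5.76 = 8.24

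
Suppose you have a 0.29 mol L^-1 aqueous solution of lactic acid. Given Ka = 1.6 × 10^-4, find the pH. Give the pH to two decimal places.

pH = 2.17

CH3CH(OH)COOH ⇌ CH3CH(OH)COO- + H+
Ka = [H+]²/(0.29 − [H+]) = 1.6 × 10^-4
Neglecting [H+] in the denominator: [H+] = √(1.6 × 10^-4 × 0.29) = 6.81 × 10^-3 M
pH = −log[H+] = −log(6.81 × 10^-3) = 2.17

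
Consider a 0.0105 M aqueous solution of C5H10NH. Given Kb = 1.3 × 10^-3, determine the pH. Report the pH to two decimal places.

pH = 11.49

C5H10NH + H2O ⇌ C5H10NH2+ + OH-
Kb = [OH-]²/(0.0105 − [OH-]) = 1.3 × 10^-3
Here C₀/Kb ≈ 8.08, so the small-[OH-] approximation fails. Use the quadratic:
[OH-] = (−Kb + √(Kb² + 4·Kb·C₀))/2 = 3.10 × 10^-3 M
pOH = −log(3.10 × 10^-3) = 2.51; pH = 14.00 − 2.51 = 11.49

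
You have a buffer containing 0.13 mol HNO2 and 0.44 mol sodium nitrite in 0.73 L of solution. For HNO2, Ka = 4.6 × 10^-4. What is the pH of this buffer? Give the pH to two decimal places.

pKa = −log(4.6 × 10^-4) = 3.337
pH = pKa + log([A⁻]/[HA]) = 3.337 + log(0.44/0.13)
pH = 3.337 + (+0.530) = 3.87

pH = 3.87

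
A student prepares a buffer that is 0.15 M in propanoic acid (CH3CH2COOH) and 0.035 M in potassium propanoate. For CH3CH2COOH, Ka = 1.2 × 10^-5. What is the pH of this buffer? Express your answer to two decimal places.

pH = 4.29

pKa = −log(1.2 × 10^-5) = 4.921
Using pH = pKa + log([base]/[acid]) with [base]/[acid] = 0.035/0.15:
pH = 4.921 + (-0.632) = 4.29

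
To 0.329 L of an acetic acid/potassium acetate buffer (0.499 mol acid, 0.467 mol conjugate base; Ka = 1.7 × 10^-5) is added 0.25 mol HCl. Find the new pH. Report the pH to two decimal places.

Added H+ converts CH3COO- to CH3COOH: CH3COOH → 0.749 mol, CH3COO- → 0.217 mol.
pKa = −log(1.7 × 10^-5) = 4.770
pH = pKa + log([A⁻]/[HA]) = 4.770 + log(0.217/0.749) = 4.770 -0.538

pH = 4.23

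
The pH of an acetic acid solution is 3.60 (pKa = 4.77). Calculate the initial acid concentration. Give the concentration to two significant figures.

C₀ = 4.0 × 10^-3 M

[H+] = 10^(-3.60) = 2.51 × 10^-4 M = x
Ka = 10^(−4.77) = 1.70 × 10^-5
Ka = x²/(C₀ − x) ⇒ C₀ = x + x²/Ka
C₀ = 2.51 × 10^-4 + (2.51 × 10^-4)²/(1.70 × 10^-5) = 3.96 × 10^-3 M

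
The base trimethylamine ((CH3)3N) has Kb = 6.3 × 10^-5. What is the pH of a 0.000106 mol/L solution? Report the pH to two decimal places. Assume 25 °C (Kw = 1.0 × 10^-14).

(CH3)3N + H2O ⇌ (CH3)3NH+ + OH-
Kb = x²/(0.000106 − x) = 6.3 × 10^-5
x is not negligible relative to C₀; solve x² + 6.3e-05·x − 6.68e-09 = 0.
x = [−6.3e-05 + √(6.3e-05² + 2.67e-08)]/2 = 5.61 × 10^-5 M
pOH = −log(5.61 × 10^-5) = 4.25; pH = 14.00 − 4.25 = 9.75

pH = 9.75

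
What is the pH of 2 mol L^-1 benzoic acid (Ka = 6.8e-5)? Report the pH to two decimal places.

pH = 1.93

C6H5COOH ⇌ C6H5COO- + H+
Ka = [H+]²/(2 − [H+]) = 6.8 × 10^-5
Assume [H+] ≪ 2: [H+] ≈ √(6.8 × 10^-5 × 2) = 1.17 × 10^-2 M
pH = −log(1.17 × 10^-2) = 1.93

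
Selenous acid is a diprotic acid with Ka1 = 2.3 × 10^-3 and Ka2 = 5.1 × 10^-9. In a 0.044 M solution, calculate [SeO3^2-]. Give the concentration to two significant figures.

5.1 × 10^-9 M

First ionization gives [H+] ≈ [HSeO3-] = 8.98 × 10^-3 M.
Second step: Ka2 = [H+][SeO3^2-]/[HSeO3-] ≈ [SeO3^2-] (since [H+] ≈ [HSeO3-]).
So [SeO3^2-] ≈ Ka2.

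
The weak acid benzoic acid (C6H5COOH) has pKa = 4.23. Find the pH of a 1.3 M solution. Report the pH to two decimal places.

pH = 2.06

C6H5COOH ⇌ C6H5COO- + H+
Ka = 10^(−4.23) = 5.89 × 10^-5
Let x = [H+] at equilibrium. Ka = x²/(1.3 − x).
Neglecting x in the denominator: x = √(5.89 × 10^-5 × 1.3) = 8.75 × 10^-3 M
Check: 0.67% ionized — well under 5%, approximation valid.
pH = −log[H+] = −log(8.75 × 10^-3) = 2.06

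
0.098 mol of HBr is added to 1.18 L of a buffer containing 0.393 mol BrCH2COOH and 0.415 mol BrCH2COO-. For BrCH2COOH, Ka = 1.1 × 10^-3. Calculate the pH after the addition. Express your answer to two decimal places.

pH = 2.77

Added H+ converts BrCH2COO- to BrCH2COOH: BrCH2COOH → 0.491 mol, BrCH2COO- → 0.317 mol.
pKa = −log(1.1 × 10^-3) = 2.959
pH = pKa + log(n_BrCH2COO-/n_BrCH2COOH) = 2.959 + log(0.317/0.491) = 2.959 + (-0.190)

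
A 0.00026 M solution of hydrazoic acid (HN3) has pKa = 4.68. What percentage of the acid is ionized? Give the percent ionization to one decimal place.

24.6%

HN3 ⇌ N3- + H+; let x = [H+] at equilibrium.
Ka = 10^(−4.68) = 2.09 × 10^-5
Ka = x²/(C₀ − x); solving the quadratic gives x = 6.40 × 10^-5 M.
Fraction ionized = 6.40 × 10^-5 / 0.00026 = 0.2462 → 24.6%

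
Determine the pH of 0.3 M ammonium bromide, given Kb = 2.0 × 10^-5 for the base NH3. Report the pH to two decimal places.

pH = 4.91

NH4+ is the conjugate acid of the weak base NH3.
Ka = Kw/Kb = 1.0×10^-14 / 2.0 × 10^-5 = 5.00 × 10^-10
Ka = [H+]²/(0.3 − [H+]) = 5.00 × 10^-10
Neglecting [H+] in the denominator: [H+] = √(5.00 × 10^-10 × 0.3) = 1.22 × 10^-5 M
Check: 0.0041% ionized — well under 5%, approximation valid.
pH = −log(1.22 × 10^-5) = 4.91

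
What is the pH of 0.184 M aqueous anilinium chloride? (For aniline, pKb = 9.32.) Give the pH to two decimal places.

C6H5NH3+ is the conjugate acid of the weak base C6H5NH2.
Kb = 10^(−9.32) = 4.79 × 10^-10
Ka = Kw/Kb = 1.0×10^-14 / 4.79 × 10^-10 = 2.09 × 10^-5
Ka = [H+]²/(0.184 − [H+]) = 2.09 × 10^-5
Assume [H+] ≪ 0.184: [H+] ≈ √(2.09 × 10^-5 × 0.184) = 1.96 × 10^-3 M
Check: 1.1% ionized — well under 5%, approximation valid.
pH = −log[H+] = −log(1.96 × 10^-3) = 2.71

pH = 2.71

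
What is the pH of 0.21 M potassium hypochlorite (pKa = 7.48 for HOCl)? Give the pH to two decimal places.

OCl- is the conjugate base of the weak acid HOCl.
Ka = 10^(−7.48) = 3.31 × 10^-8
Kb = Kw/Ka = 1.0×10^-14 / 3.31 × 10^-8 = 3.02 × 10^-7
From the ICE table, Kb = x²/(0.21 − x) = 3.02 × 10^-7.
Since Kb ≪ C₀, x ≈ √(Kb·C₀) = 2.52 × 10^-4 M.
(x/C₀ = 0.12% < 5%, so the approximation holds.)
pOH = −log(2.52 × 10^-4) = 3.60; pH = 14.00 − 3.60 = 10.40

pH = 10.40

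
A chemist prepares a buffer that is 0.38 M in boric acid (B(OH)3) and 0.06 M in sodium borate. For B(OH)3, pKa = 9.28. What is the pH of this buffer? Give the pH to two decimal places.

pH = pKa + log([A⁻]/[HA]) = 9.28 + log(0.06/0.38)
pH = 9.28 + (-0.802) = 8.48

pH = 8.48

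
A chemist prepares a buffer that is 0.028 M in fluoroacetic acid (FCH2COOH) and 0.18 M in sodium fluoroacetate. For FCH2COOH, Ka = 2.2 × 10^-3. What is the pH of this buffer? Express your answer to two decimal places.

pH = 3.47

pKa = −log(2.2 × 10^-3) = 2.658
Using pH = pKa + log([base]/[acid]) with [base]/[acid] = 0.18/0.028:
pH = 2.658 + (+0.808) = 3.47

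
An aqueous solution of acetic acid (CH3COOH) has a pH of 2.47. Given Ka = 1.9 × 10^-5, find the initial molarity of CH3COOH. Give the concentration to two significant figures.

[H+] = 10^(-2.47) = 3.39 × 10^-3 M = x
Ka = x²/(C₀ − x) ⇒ C₀ = x + x²/Ka
C₀ = 3.39 × 10^-3 + (3.39 × 10^-3)²/(1.9 × 10^-5) = 6.08 × 10^-1 M

C₀ = 6.1 × 10^-1 M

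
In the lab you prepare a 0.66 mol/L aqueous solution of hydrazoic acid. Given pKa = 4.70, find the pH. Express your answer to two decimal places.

HN3 ⇌ N3- + H+
Ka = 10^(−4.70) = 2.00 × 10^-5
From the ICE table, Ka = x²/(0.66 − x) = 2.00 × 10^-5.
Since Ka ≪ C₀, x ≈ √(Ka·C₀) = 3.63 × 10^-3 M.
pH = −log(3.63 × 10^-3) = 2.44

pH = 2.44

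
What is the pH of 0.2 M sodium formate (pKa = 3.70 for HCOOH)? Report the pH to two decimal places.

HCOO- is the conjugate base of the weak acid HCOOH.
Ka = 10^(−3.70) = 2.00 × 10^-4
Kb = Kw/Ka = 1.0×10^-14 / 2.00 × 10^-4 = 5.00 × 10^-11
Let x = [OH-] at equilibrium. Kb = x²/(0.2 − x).
Since Kb ≪ C₀, x ≈ √(Kb·C₀) = 3.16 × 10^-6 M.
Check: 0.0016% ionized — well under 5%, approximation valid.
pOH = −log(3.16 × 10^-6) = 5.50; pH = 14.00 − 5.50 = 8.50

pH = 8.50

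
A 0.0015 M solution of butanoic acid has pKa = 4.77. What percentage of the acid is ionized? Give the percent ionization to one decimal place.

CH3(CH2)2COOH ⇌ CH3(CH2)2COO- + H+; let x = [H+] at equilibrium.
Ka = 10^(−4.77) = 1.70 × 10^-5
Solve x² + 1.7e-05x − 2.55e-08 = 0 → x = 1.51 × 10^-4 M
% ionization = x/C₀ × 100% = 1.51 × 10^-4/0.0015 × 100% = 10.1%

10.1%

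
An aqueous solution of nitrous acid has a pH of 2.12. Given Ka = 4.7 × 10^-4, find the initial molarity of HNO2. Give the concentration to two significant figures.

[H+] = 10^(-2.12) = 7.59 × 10^-3 M = x
Ka = x²/(C₀ − x) ⇒ C₀ = x + x²/Ka
C₀ = 7.59 × 10^-3 + (7.59 × 10^-3)²/(4.7 × 10^-4) = 1.30 × 10^-1 M

C₀ = 1.3 × 10^-1 M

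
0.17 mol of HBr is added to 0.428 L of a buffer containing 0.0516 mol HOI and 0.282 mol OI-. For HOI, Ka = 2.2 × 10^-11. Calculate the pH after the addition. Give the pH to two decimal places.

pH = 10.36

After neutralization: n(HOI) = 0.222 mol, n(OI-) = 0.112 mol.
pKa = −log(2.2 × 10^-11) = 10.658
pH = pKa + log(n_OI-/n_HOI) = 10.658 + log(0.112/0.222) = 10.658 + (-0.297)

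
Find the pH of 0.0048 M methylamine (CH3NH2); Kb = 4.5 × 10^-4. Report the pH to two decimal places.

pH = 11.10

CH3NH2 + H2O ⇌ CH3NH3+ + OH-
Kb = [OH-]²/(0.0048 − [OH-]) = 4.5 × 10^-4
Here C₀/Kb ≈ 10.7, so the small-[OH-] approximation fails. Use the quadratic:
[OH-] = [−0.00045 + √(0.00045² + 8.64e-06)]/2 = 1.26 × 10^-3 M
pOH = 2.90, so pH = 14.00 − pOH = 11.10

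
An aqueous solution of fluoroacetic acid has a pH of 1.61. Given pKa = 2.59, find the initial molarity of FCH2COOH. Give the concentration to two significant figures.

[H+] = 10^(-1.61) = 2.45 × 10^-2 M = x
Ka = 10^(−2.59) = 2.57 × 10^-3
Ka = x²/(C₀ − x) ⇒ C₀ = x + x²/Ka
C₀ = 2.45 × 10^-2 + (2.45 × 10^-2)²/(2.57 × 10^-3) = 2.58 × 10^-1 M

C₀ = 2.6 × 10^-1 M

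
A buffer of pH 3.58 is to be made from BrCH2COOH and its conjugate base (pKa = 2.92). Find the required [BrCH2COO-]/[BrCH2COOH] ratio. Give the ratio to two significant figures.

ratio = 4.6

pH = pKa + log(r) ⇒ log(r) = 3.58 − 2.92 = +0.66
r = [BrCH2COO-]/[BrCH2COOH] = 10^(+0.66) = 4.57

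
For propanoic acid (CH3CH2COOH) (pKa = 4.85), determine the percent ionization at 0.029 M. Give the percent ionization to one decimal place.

CH3CH2COOH ⇌ CH3CH2COO- + H+; let x = [H+] at equilibrium.
Ka = 10^(−4.85) = 1.41 × 10^-5
x ≈ √(Ka·C₀) = √(1.41 × 10^-5 × 0.029) = 6.39 × 10^-4 M
% ionization = x/C₀ × 100% = 6.39 × 10^-4/0.029 × 100% = 2.2%

2.2%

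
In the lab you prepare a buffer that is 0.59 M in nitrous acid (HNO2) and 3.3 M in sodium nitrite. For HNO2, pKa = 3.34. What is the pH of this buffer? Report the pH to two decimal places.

Henderson–Hasselbalch: pH = pKa + log([NO2-]/[HNO2]) = 3.34 + log(3.3/0.59)
pH = 3.34 + (+0.748) = 4.09

pH = 4.09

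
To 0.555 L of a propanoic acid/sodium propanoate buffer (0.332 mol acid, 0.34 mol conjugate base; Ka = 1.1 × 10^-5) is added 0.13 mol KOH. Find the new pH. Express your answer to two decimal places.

pH = 5.33

After neutralization: n(CH3CH2COOH) = 0.202 mol, n(CH3CH2COO-) = 0.47 mol.
pKa = −log(1.1 × 10^-5) = 4.959
pH = pKa + log(n_CH3CH2COO-/n_CH3CH2COOH) = 4.959 + log(0.47/0.202) = 4.959 + (+0.367)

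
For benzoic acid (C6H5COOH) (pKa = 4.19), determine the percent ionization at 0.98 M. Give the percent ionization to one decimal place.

0.8%

C6H5COOH ⇌ C6H5COO- + H+; let x = [H+] at equilibrium.
Ka = 10^(−4.19) = 6.46 × 10^-5
x ≈ √(Ka·C₀) = √(6.46 × 10^-5 × 0.98) = 7.96 × 10^-3 M
Fraction ionized = 7.96 × 10^-3 / 0.98 = 0.0081 → 0.8%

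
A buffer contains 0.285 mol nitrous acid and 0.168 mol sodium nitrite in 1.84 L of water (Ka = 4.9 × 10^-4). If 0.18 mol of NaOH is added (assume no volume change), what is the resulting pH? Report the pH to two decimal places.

pH = 3.83

After neutralization: n(HNO2) = 0.105 mol, n(NO2-) = 0.348 mol.
pKa = −log(4.9 × 10^-4) = 3.310
pH = pKa + log([A⁻]/[HA]) = 3.310 + log(0.348/0.105) = 3.310 +0.520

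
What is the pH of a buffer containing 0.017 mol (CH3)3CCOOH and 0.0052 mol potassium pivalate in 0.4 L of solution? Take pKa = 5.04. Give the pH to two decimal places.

pH = 4.53

Using pH = pKa + log([base]/[acid]) with [base]/[acid] = 0.0052/0.017:
pH = 5.04 + (-0.514) = 4.53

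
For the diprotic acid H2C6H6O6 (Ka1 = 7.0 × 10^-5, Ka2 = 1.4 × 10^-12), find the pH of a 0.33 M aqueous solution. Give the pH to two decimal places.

Ka1 ≫ Ka2, so treat the first dissociation as the only significant source of H+.
Ka1 = x²/(0.33 − x) = 7.0 × 10^-5
x ≈ √(7.0 × 10^-5 × 0.33) = 4.81 × 10^-3 M
pH = −log(4.81 × 10^-3) = 2.32

pH = 2.32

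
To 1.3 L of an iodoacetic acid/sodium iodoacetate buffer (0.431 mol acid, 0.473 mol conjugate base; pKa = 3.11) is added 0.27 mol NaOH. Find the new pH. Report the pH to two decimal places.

After neutralization: n(ICH2COOH) = 0.161 mol, n(ICH2COO-) = 0.743 mol.
pH = pKa + log([A⁻]/[HA]) = 3.11 + log(0.743/0.161) = 3.11 +0.664

pH = 3.77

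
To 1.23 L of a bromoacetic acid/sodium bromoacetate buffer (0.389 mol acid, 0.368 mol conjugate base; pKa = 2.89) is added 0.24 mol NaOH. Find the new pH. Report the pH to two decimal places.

pH = 3.50

OH- converts BrCH2COOH to BrCH2COO-: BrCH2COOH → 0.149 mol, BrCH2COO- → 0.608 mol.
pH = pKa + log([A⁻]/[HA]) = 2.89 + log(0.608/0.149) = 2.89 +0.611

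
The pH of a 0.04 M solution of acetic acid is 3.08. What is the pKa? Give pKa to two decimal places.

[H+] = 10^(-3.08) = 8.32 × 10^-4 M
At equilibrium [HA] = 0.04 − 8.32 × 10^-4 = 3.92 × 10^-2 M
Ka = [H+][A-]/[HA] = (8.32 × 10^-4)² / 3.92 × 10^-2 = 1.77 × 10^-5
pKa = -log(1.77 × 10^-5) = 4.75

pKa = 4.75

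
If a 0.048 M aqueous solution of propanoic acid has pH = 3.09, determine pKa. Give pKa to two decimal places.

[H+] = 10^(-3.09) = 8.13 × 10^-4 M
At equilibrium [HA] = 0.048 − 8.13 × 10^-4 = 4.72 × 10^-2 M
Ka = [H+][A-]/[HA] = (8.13 × 10^-4)² / 4.72 × 10^-2 = 1.40 × 10^-5
pKa = -log(1.40 × 10^-5) = 4.85

pKa = 4.85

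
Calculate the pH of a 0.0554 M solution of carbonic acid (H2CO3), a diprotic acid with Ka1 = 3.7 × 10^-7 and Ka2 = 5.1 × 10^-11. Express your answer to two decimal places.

pH = 3.84

Since Ka1 ≫ Ka2, the first ionization dominates [H+].
Ka1 = x²/(0.0554 − x) = 3.7 × 10^-7
x ≈ √(3.7 × 10^-7 × 0.0554) = 1.43 × 10^-4 M
pH = −log(1.43 × 10^-4) = 3.84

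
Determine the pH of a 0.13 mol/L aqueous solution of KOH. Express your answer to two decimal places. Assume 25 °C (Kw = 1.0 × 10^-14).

pH = 13.11

KOH is a strong base; [OH-] = 0.13 M.
pOH = -log(0.13) = 0.89
pH = 14.00 - 0.89 = 13.11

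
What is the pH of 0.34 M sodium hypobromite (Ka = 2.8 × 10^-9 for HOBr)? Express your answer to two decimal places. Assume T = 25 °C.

pH = 11.04

OBr- is the conjugate base of the weak acid HOBr.
Kb = Kw/Ka = 1.0×10^-14 / 2.8 × 10^-9 = 3.57 × 10^-6
From the ICE table, Kb = x²/(0.34 − x) = 3.57 × 10^-6.
Neglecting x in the denominator: x = √(3.57 × 10^-6 × 0.34) = 1.10 × 10^-3 M
(x/C₀ = 0.32% < 5%, so the approximation holds.)
pOH = −log(1.10 × 10^-3) = 2.96; pH = 14.00 − 2.96 = 11.04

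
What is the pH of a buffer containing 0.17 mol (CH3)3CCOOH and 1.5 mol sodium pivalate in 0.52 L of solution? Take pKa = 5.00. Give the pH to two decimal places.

Henderson–Hasselbalch: pH = pKa + log([(CH3)3CCOO-]/[(CH3)3CCOOH]) = 5.00 + log(1.5/0.17)
pH = 5.00 + (+0.946) = 5.95

pH = 5.95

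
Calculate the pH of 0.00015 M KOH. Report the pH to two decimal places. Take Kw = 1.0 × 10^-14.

pH = 10.18

KOH is a strong base; [OH-] = 0.00015 M.
pOH = -log(0.00015) = 3.82
pH = 14.00 - 3.82 = 10.18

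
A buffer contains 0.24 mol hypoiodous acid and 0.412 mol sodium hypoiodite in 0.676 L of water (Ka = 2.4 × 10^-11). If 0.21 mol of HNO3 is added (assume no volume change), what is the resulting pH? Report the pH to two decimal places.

pH = 10.27

Added H+ converts OI- to HOI: HOI → 0.45 mol, OI- → 0.202 mol.
pKa = −log(2.4 × 10^-11) = 10.620
pH = pKa + log(n_OI-/n_HOI) = 10.620 + log(0.202/0.45) = 10.620 + (-0.348)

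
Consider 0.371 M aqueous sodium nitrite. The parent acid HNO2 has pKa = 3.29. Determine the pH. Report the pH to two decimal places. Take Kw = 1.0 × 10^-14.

pH = 8.43

NO2- is the conjugate base of the weak acid HNO2.
Ka = 10^(−3.29) = 5.13 × 10^-4
Kb = Kw/Ka = 1.0×10^-14 / 5.13 × 10^-4 = 1.95 × 10^-11
From the ICE table, Kb = [OH-]²/(0.371 − [OH-]) = 1.95 × 10^-11.
Since Kb ≪ C₀, [OH-] ≈ √(Kb·C₀) = 2.69 × 10^-6 M.
([OH-]/C₀ = 0.00072% < 5%, so the approximation holds.)
pOH = 5.57, so pH = 14.00 − pOH = 8.43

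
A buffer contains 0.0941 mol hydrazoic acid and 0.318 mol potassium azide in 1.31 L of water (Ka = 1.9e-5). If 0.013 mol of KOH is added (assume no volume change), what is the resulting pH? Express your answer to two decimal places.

OH- converts HN3 to N3-: HN3 → 0.0811 mol, N3- → 0.331 mol.
pKa = −log(1.9 × 10^-5) = 4.721
Henderson–Hasselbalch with mole ratio 0.331/0.0811: pH = 4.721 + (+0.611)

pH = 5.33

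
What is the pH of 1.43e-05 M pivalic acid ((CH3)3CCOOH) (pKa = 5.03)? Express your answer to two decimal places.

pH = 5.11

(CH3)3CCOOH ⇌ (CH3)3CCOO- + H+
Ka = 10^(−5.03) = 9.33 × 10^-6
Ka = [H+]²/(1.43e-05 − [H+]) = 9.33 × 10^-6
The 5% rule fails; solving [H+]² + Ka·[H+] − Ka·C₀ = 0 exactly:
[H+] = (−Ka + √(Ka² + 4·Ka·C₀))/2 = 7.79 × 10^-6 M
pH = −log[H+] = −log(7.79 × 10^-6) = 5.11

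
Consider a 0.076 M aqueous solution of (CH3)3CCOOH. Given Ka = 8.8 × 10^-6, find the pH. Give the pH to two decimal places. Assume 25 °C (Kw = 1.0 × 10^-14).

pH = 3.09

(CH3)3CCOOH ⇌ (CH3)3CCOO- + H+
From the ICE table, Ka = x²/(0.076 − x) = 8.8 × 10^-6.
Neglecting x in the denominator: x = √(8.8 × 10^-6 × 0.076) = 8.18 × 10^-4 M
(x/C₀ = 1.1% < 5%, so the approximation holds.)
pH = −log(8.18 × 10^-4) = 3.09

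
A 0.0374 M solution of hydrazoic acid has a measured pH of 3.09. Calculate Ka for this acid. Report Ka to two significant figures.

[H+] = 10^(-3.09) = 8.13 × 10^-4 M
At equilibrium [HA] = 0.0374 − 8.13 × 10^-4 = 3.66 × 10^-2 M
Ka = [H+][A-]/[HA] = (8.13 × 10^-4)² / 3.66 × 10^-2 = 1.8 × 10^-5

Ka = 1.8 × 10^-5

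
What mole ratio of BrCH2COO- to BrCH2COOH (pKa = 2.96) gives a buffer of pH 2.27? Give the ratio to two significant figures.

ratio = 0.20

pH = pKa + log(r) ⇒ log(r) = 2.27 − 2.96 = -0.69
r = [BrCH2COO-]/[BrCH2COOH] = 10^(-0.69) = 0.204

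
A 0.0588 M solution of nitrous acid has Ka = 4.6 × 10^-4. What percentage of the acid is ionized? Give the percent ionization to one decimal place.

8.5%

HNO2 ⇌ NO2- + H+; let x = [H+] at equilibrium.
Ka = x²/(C₀ − x); solving the quadratic gives x = 4.98 × 10^-3 M.
Fraction ionized = 4.98 × 10^-3 / 0.0588 = 0.0847 → 8.5%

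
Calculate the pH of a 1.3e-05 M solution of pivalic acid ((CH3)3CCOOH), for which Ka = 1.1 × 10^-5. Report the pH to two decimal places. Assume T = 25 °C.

pH = 5.12

(CH3)3CCOOH ⇌ (CH3)3CCOO- + H+
From the ICE table, Ka = [H+]²/(1.3e-05 − [H+]) = 1.1 × 10^-5.
[H+] is not negligible relative to C₀; solve [H+]² + 1.1e-05·[H+] − 1.43e-10 = 0.
[H+] = [−1.1e-05 + √(1.1e-05² + 5.72e-10)]/2 = 7.66 × 10^-6 M
pH = −log[H+] = −log(7.66 × 10^-6) = 5.12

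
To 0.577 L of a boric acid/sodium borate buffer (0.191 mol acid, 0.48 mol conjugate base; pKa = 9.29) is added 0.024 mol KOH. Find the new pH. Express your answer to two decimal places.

pH = 9.77

After neutralization: n(B(OH)3) = 0.167 mol, n(B(OH)4-) = 0.504 mol.
pH = pKa + log([A⁻]/[HA]) = 9.29 + log(0.504/0.167) = 9.29 +0.480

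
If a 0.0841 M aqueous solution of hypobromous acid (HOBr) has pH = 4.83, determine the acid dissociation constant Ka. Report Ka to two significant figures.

Ka = 2.6 × 10^-9

[H+] = 10^(-4.83) = 1.48 × 10^-5 M
At equilibrium [HA] = 0.0841 − 1.48 × 10^-5 = 8.41 × 10^-2 M
Ka = [H+][A-]/[HA] = (1.48 × 10^-5)² / 8.41 × 10^-2 = 2.6 × 10^-9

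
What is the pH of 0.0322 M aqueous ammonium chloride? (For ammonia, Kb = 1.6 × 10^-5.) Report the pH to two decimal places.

pH = 5.35

NH4+ is the conjugate acid of the weak base NH3.
Ka = Kw/Kb = 1.0×10^-14 / 1.6 × 10^-5 = 6.25 × 10^-10
Ka = x²/(0.0322 − x) = 6.25 × 10^-10
Neglecting x in the denominator: x = √(6.25 × 10^-10 × 0.0322) = 4.49 × 10^-6 M
pH = −log[H+] = −log(4.49 × 10^-6) = 5.35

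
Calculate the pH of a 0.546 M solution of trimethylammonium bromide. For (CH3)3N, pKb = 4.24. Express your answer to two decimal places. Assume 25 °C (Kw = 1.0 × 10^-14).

(CH3)3NH+ is the conjugate acid of the weak base (CH3)3N.
Kb = 10^(−4.24) = 5.75 × 10^-5
Ka = Kw/Kb = 1.0×10^-14 / 5.75 × 10^-5 = 1.74 × 10^-10
From the ICE table, Ka = [H+]²/(0.546 − [H+]) = 1.74 × 10^-10.
Since Ka ≪ C₀, [H+] ≈ √(Ka·C₀) = 9.75 × 10^-6 M.
([H+]/C₀ = 0.0018% < 5%, so the approximation holds.)
pH = −log[H+] = −log(9.75 × 10^-6) = 5.01

pH = 5.01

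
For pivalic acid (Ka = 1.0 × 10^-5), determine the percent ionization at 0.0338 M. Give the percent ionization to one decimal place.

(CH3)3CCOOH ⇌ (CH3)3CCOO- + H+; let x = [H+] at equilibrium.
x ≈ √(Ka·C₀) = √(1.0 × 10^-5 × 0.0338) = 5.81 × 10^-4 M
Fraction ionized = 5.81 × 10^-4 / 0.0338 = 0.0172 → 1.7%

1.7%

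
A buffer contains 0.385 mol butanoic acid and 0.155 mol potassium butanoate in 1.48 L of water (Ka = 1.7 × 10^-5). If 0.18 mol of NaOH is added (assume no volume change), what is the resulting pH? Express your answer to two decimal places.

After neutralization: n(CH3(CH2)2COOH) = 0.205 mol, n(CH3(CH2)2COO-) = 0.335 mol.
pKa = −log(1.7 × 10^-5) = 4.770
pH = pKa + log([A⁻]/[HA]) = 4.770 + log(0.335/0.205) = 4.770 +0.213

pH = 4.98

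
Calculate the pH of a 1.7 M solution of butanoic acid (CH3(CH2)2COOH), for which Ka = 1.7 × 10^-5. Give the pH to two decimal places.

CH3(CH2)2COOH ⇌ CH3(CH2)2COO- + H+
Ka = [H+]²/(1.7 − [H+]) = 1.7 × 10^-5
Since Ka ≪ C₀, [H+] ≈ √(Ka·C₀) = 5.38 × 10^-3 M.
pH = −log[H+] = −log(5.38 × 10^-3) = 2.27

pH = 2.27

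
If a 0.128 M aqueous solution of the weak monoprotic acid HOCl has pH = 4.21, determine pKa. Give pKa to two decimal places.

pKa = 7.53

[H+] = 10^(-4.21) = 6.17 × 10^-5 M
At equilibrium [HA] = 0.128 − 6.17 × 10^-5 = 1.28 × 10^-1 M
Ka = [H+][A-]/[HA] = (6.17 × 10^-5)² / 1.28 × 10^-1 = 2.97 × 10^-8
pKa = -log(2.97 × 10^-8) = 7.53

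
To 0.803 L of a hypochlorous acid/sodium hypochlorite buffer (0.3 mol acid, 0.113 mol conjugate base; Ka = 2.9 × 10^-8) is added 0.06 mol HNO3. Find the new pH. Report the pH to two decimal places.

Added H+ converts OCl- to HOCl: HOCl → 0.36 mol, OCl- → 0.053 mol.
pKa = −log(2.9 × 10^-8) = 7.538
pH = pKa + log(n_OCl-/n_HOCl) = 7.538 + log(0.053/0.36) = 7.538 + (-0.832)

pH = 6.71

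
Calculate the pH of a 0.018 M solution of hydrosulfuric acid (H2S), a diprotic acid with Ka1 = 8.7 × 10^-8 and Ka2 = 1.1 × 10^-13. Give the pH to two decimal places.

Ka1 ≫ Ka2, so treat the first dissociation as the only significant source of H+.
Ka1 = x²/(0.018 − x) = 8.7 × 10^-8
x ≈ √(8.7 × 10^-8 × 0.018) = 3.96 × 10^-5 M
pH = −log(3.96 × 10^-5) = 4.40

pH = 4.40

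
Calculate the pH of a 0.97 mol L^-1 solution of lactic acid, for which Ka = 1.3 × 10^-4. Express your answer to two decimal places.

pH = 1.95

CH3CH(OH)COOH ⇌ CH3CH(OH)COO- + H+
Ka = x²/(0.97 − x) = 1.3 × 10^-4
Since Ka ≪ C₀, x ≈ √(Ka·C₀) = 1.12 × 10^-2 M.
pH = −log[H+] = −log(1.12 × 10^-2) = 1.95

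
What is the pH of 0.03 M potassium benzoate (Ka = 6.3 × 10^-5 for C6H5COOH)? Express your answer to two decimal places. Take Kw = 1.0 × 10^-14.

pH = 8.34

C6H5COO- is the conjugate base of the weak acid C6H5COOH.
Kb = Kw/Ka = 1.0×10^-14 / 6.3 × 10^-5 = 1.59 × 10^-10
Kb = x²/(0.03 − x) = 1.59 × 10^-10
Since Kb ≪ C₀, x ≈ √(Kb·C₀) = 2.18 × 10^-6 M.
pOH = −log(2.18 × 10^-6) = 5.66; pH = 14.00 − 5.66 = 8.34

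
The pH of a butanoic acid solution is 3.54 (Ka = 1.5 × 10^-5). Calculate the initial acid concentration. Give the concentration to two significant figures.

C₀ = 5.8 × 10^-3 M

[H+] = 10^(-3.54) = 2.88 × 10^-4 M = x
Ka = x²/(C₀ − x) ⇒ C₀ = x + x²/Ka
C₀ = 2.88 × 10^-4 + (2.88 × 10^-4)²/(1.5 × 10^-5) = 5.82 × 10^-3 M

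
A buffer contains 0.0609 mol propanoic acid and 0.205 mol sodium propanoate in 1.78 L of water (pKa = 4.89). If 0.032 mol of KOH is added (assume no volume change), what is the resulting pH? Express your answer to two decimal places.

pH = 5.80

OH- converts CH3CH2COOH to CH3CH2COO-: CH3CH2COOH → 0.0289 mol, CH3CH2COO- → 0.237 mol.
Henderson–Hasselbalch with mole ratio 0.237/0.0289: pH = 4.89 + (+0.914)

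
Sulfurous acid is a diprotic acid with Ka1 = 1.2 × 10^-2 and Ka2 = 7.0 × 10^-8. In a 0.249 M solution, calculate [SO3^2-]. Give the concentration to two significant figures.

First ionization gives [H+] ≈ [HSO3-] = 4.90 × 10^-2 M.
Second step: Ka2 = [H+][SO3^2-]/[HSO3-] ≈ [SO3^2-] (since [H+] ≈ [HSO3-]).
So [SO3^2-] ≈ Ka2.

7.0 × 10^-8 M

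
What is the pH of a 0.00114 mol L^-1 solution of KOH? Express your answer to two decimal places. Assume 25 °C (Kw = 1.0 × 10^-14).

pH = 11.06

KOH is a strong base; [OH-] = 0.00114 M.
pOH = -log(0.00114) = 2.94
pH = 14.00 - 2.94 = 11.06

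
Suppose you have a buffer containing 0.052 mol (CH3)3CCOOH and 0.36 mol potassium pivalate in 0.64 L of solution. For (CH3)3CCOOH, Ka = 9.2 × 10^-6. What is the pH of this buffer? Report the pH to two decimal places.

pH = 5.88

pKa = −log(9.2 × 10^-6) = 5.036
Henderson–Hasselbalch: pH = pKa + log([(CH3)3CCOO-]/[(CH3)3CCOOH]) = 5.036 + log(0.36/0.052)
pH = 5.036 + (+0.840) = 5.88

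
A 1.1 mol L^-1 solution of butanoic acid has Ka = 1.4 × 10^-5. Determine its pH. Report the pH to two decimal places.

CH3(CH2)2COOH ⇌ CH3(CH2)2COO- + H+
Ka = [H+]²/(1.1 − [H+]) = 1.4 × 10^-5
Neglecting [H+] in the denominator: [H+] = √(1.4 × 10^-5 × 1.1) = 3.92 × 10^-3 M
pH = −log[H+] = −log(3.92 × 10^-3) = 2.41

pH = 2.41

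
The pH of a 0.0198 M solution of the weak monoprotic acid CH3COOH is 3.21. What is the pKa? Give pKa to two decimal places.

[H+] = 10^(-3.21) = 6.17 × 10^-4 M
At equilibrium [HA] = 0.0198 − 6.17 × 10^-4 = 1.92 × 10^-2 M
Ka = [H+][A-]/[HA] = (6.17 × 10^-4)² / 1.92 × 10^-2 = 1.98 × 10^-5
pKa = -log(1.98 × 10^-5) = 4.70

pKa = 4.70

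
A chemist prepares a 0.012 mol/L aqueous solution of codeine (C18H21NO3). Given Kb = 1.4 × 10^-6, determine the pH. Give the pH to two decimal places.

C18H21NO3 + H2O ⇌ C18H22NO3+ + OH-
Kb = [OH-]²/(0.012 − [OH-]) = 1.4 × 10^-6
Neglecting [OH-] in the denominator: [OH-] = √(1.4 × 10^-6 × 0.012) = 1.30 × 10^-4 M
([OH-]/C₀ = 1.1% < 5%, so the approximation holds.)
pOH = −log(1.30 × 10^-4) = 3.89; pH = 14.00 − 3.89 = 10.11

pH = 10.11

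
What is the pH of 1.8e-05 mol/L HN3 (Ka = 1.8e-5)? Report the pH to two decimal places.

pH = 4.95

HN3 ⇌ N3- + H+
From the ICE table, Ka = x²/(1.8e-05 − x) = 1.8 × 10^-5.
Here C₀/Ka ≈ 1, so the small-x approximation fails. Use the quadratic:
x = (−Ka + √(Ka² + 4·Ka·C₀))/2 = 1.11 × 10^-5 M
pH = −log(1.11 × 10^-5) = 4.95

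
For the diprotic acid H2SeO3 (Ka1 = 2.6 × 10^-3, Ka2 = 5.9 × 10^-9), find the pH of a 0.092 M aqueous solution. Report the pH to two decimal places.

pH = 1.85

Since Ka1 ≫ Ka2, the first ionization dominates [H+].
Ka1 = x²/(0.092 − x) = 2.6 × 10^-3
Solving the quadratic: x = (−Ka1 + √(Ka1² + 4·Ka1·C₀))/2 = 1.42 × 10^-2 M
pH = −log(1.42 × 10^-2) = 1.85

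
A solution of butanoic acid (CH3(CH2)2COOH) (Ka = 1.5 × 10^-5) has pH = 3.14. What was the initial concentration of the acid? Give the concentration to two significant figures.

C₀ = 3.6 × 10^-2 M

[H+] = 10^(-3.14) = 7.24 × 10^-4 M = x
Ka = x²/(C₀ − x) ⇒ C₀ = x + x²/Ka
C₀ = 7.24 × 10^-4 + (7.24 × 10^-4)²/(1.5 × 10^-5) = 3.57 × 10^-2 M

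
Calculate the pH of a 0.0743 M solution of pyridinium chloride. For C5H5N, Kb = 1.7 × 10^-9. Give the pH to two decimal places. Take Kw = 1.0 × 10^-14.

pH = 3.18

C5H5NH+ is the conjugate acid of the weak base C5H5N.
Ka = Kw/Kb = 1.0×10^-14 / 1.7 × 10^-9 = 5.88 × 10^-6
From the ICE table, Ka = [H+]²/(0.0743 − [H+]) = 5.88 × 10^-6.
Assume [H+] ≪ 0.0743: [H+] ≈ √(5.88 × 10^-6 × 0.0743) = 6.61 × 10^-4 M
Check: 0.89% ionized — well under 5%, approximation valid.
pH = −log(6.61 × 10^-4) = 3.18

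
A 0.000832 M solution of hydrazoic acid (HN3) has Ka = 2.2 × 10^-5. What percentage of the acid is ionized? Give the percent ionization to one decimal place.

15.0%

HN3 ⇌ N3- + H+; let x = [H+] at equilibrium.
Solve x² + 2.2e-05x − 1.83e-08 = 0 → x = 1.25 × 10^-4 M
% ionization = x/C₀ × 100% = 1.25 × 10^-4/0.000832 × 100% = 15.0%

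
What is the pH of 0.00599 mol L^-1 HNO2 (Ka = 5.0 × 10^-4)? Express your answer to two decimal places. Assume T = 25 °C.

HNO2 ⇌ NO2- + H+
Ka = [H+]²/(0.00599 − [H+]) = 5.0 × 10^-4
The 5% rule fails; solving [H+]² + Ka·[H+] − Ka·C₀ = 0 exactly:
[H+] = (−Ka + √(Ka² + 4·Ka·C₀))/2 = 1.50 × 10^-3 M
pH = −log[H+] = −log(1.50 × 10^-3) = 2.82

pH = 2.82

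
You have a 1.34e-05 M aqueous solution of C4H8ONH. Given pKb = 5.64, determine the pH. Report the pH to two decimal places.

pH = 8.65

C4H8ONH + H2O ⇌ C4H8ONH2+ + OH-
Kb = 10^(−5.64) = 2.29 × 10^-6
From the ICE table, Kb = x²/(1.34e-05 − x) = 2.29 × 10^-6.
Here C₀/Kb ≈ 5.85, so the small-x approximation fails. Use the quadratic:
x = (−Kb + √(Kb² + 4·Kb·C₀))/2 = 4.51 × 10^-6 M
pOH = −log(4.51 × 10^-6) = 5.35; pH = 14.00 − 5.35 = 8.65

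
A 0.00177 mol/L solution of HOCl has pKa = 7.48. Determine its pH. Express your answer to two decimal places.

pH = 5.12

HOCl ⇌ OCl- + H+
Ka = 10^(−7.48) = 3.31 × 10^-8
Ka = x²/(0.00177 − x) = 3.31 × 10^-8
Neglecting x in the denominator: x = √(3.31 × 10^-8 × 0.00177) = 7.65 × 10^-6 M
Check: 0.43% ionized — well under 5%, approximation valid.
pH = −log[H+] = −log(7.65 × 10^-6) = 5.12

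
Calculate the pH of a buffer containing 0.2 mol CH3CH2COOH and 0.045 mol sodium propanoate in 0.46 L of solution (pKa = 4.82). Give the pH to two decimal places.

pH = 4.17

pH = pKa + log([A⁻]/[HA]) = 4.82 + log(0.045/0.2)
pH = 4.82 + (-0.648) = 4.17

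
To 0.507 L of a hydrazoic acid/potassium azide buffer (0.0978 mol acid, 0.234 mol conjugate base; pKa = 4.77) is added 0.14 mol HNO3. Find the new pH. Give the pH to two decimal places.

After neutralization: n(HN3) = 0.238 mol, n(N3-) = 0.094 mol.
pH = pKa + log(n_N3-/n_HN3) = 4.77 + log(0.094/0.238) = 4.77 + (-0.403)

pH = 4.37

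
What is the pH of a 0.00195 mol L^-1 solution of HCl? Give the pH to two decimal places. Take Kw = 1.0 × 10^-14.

HCl is a strong acid and dissociates completely, so [H+] = 0.00195 M.
pH = -log(0.00195) = 2.71

pH = 2.71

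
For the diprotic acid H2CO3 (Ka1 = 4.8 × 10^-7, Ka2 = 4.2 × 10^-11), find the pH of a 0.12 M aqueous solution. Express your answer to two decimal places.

pH = 3.62

Ka1 ≫ Ka2, so treat the first dissociation as the only significant source of H+.
Ka1 = x²/(0.12 − x) = 4.8 × 10^-7
x ≈ √(4.8 × 10^-7 × 0.12) = 2.40 × 10^-4 M
pH = −log(2.40 × 10^-4) = 3.62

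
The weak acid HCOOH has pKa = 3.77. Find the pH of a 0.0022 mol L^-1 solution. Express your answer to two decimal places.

pH = 3.27

HCOOH ⇌ HCOO- + H+
Ka = 10^(−3.77) = 1.70 × 10^-4
Ka = x²/(0.0022 − x) = 1.70 × 10^-4
The 5% rule fails; solving x² + Ka·x − Ka·C₀ = 0 exactly:
x = (−Ka + √(Ka² + 4·Ka·C₀))/2 = 5.32 × 10^-4 M
pH = −log[H+] = −log(5.32 × 10^-4) = 3.27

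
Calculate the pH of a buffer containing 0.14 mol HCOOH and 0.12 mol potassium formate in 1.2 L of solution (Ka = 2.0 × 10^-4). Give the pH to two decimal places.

pKa = −log(2.0 × 10^-4) = 3.699
pH = pKa + log([A⁻]/[HA]) = 3.699 + log(0.12/0.14)
pH = 3.699 + (-0.067) = 3.63

pH = 3.63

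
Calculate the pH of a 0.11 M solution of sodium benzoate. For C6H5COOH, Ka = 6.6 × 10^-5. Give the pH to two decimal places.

C6H5COO- is the conjugate base of the weak acid C6H5COOH.
Kb = Kw/Ka = 1.0×10^-14 / 6.6 × 10^-5 = 1.52 × 10^-10
Kb = x²/(0.11 − x) = 1.52 × 10^-10
Neglecting x in the denominator: x = √(1.52 × 10^-10 × 0.11) = 4.09 × 10^-6 M
pOH = −log(4.09 × 10^-6) = 5.39; pH = 14.00 − 5.39 = 8.61

pH = 8.61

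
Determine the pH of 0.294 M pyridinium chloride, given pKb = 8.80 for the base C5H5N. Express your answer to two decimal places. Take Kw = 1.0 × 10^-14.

C5H5NH+ is the conjugate acid of the weak base C5H5N.
Kb = 10^(−8.80) = 1.58 × 10^-9
Ka = Kw/Kb = 1.0×10^-14 / 1.58 × 10^-9 = 6.33 × 10^-6
Ka = x²/(0.294 − x) = 6.33 × 10^-6
Since Ka ≪ C₀, x ≈ √(Ka·C₀) = 1.36 × 10^-3 M.
Check: 0.46% ionized — well under 5%, approximation valid.
pH = −log[H+] = −log(1.36 × 10^-3) = 2.87

pH = 2.87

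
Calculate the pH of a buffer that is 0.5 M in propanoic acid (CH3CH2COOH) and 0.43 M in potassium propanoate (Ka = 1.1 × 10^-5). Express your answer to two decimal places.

pKa = −log(1.1 × 10^-5) = 4.959
pH = pKa + log([A⁻]/[HA]) = 4.959 + log(0.43/0.5)
pH = 4.959 + (-0.066) = 4.89

pH = 4.89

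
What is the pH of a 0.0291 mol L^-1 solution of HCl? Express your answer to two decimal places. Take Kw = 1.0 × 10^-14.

HCl is a strong acid and dissociates completely, so [H+] = 0.0291 M.
pH = -log(0.0291) = 1.54

pH = 1.54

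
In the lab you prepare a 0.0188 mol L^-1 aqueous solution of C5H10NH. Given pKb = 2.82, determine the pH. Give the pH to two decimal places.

pH = 11.67

C5H10NH + H2O ⇌ C5H10NH2+ + OH-
Kb = 10^(−2.82) = 1.51 × 10^-3
Kb = [OH-]²/(0.0188 − [OH-]) = 1.51 × 10^-3
The 5% rule fails; solving [OH-]² + Kb·[OH-] − Kb·C₀ = 0 exactly:
[OH-] = [−0.00151 + √(0.00151² + 0.000114)]/2 = 4.63 × 10^-3 M
pOH = −log(4.63 × 10^-3) = 2.33; pH = 14.00 − 2.33 = 11.67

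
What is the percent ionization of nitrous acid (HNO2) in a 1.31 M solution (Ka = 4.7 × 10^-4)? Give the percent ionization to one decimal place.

HNO2 ⇌ NO2- + H+; let x = [H+] at equilibrium.
x ≈ √(Ka·C₀) = √(4.7 × 10^-4 × 1.31) = 2.48 × 10^-2 M
% ionization = x/C₀ × 100% = 2.48 × 10^-2/1.31 × 100% = 1.9%

1.9%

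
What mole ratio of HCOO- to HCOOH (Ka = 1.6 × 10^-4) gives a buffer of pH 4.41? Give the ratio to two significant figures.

ratio = 4.1

pKa = -log(1.6 × 10^-4) = 3.796
pH = pKa + log(r) ⇒ log(r) = 4.41 − 3.796 = +0.614
r = [HCOO-]/[HCOOH] = 10^(+0.614) = 4.11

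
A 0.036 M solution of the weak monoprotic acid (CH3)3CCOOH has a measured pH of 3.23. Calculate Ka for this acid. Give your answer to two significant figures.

Ka = 9.8 × 10^-6

[H+] = 10^(-3.23) = 5.89 × 10^-4 M
At equilibrium [HA] = 0.036 − 5.89 × 10^-4 = 3.54 × 10^-2 M
Ka = [H+][A-]/[HA] = (5.89 × 10^-4)² / 3.54 × 10^-2 = 9.8 × 10^-6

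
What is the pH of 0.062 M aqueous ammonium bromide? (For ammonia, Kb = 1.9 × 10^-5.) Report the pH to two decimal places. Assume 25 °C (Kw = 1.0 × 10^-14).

NH4+ is the conjugate acid of the weak base NH3.
Ka = Kw/Kb = 1.0×10^-14 / 1.9 × 10^-5 = 5.26 × 10^-10
From the ICE table, Ka = x²/(0.062 − x) = 5.26 × 10^-10.
Neglecting x in the denominator: x = √(5.26 × 10^-10 × 0.062) = 5.71 × 10^-6 M
pH = −log(5.71 × 10^-6) = 5.24

pH = 5.24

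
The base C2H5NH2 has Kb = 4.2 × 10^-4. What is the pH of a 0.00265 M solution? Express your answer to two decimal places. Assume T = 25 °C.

pH = 10.94

C2H5NH2 + H2O ⇌ C2H5NH3+ + OH-
Kb = [OH-]²/(0.00265 − [OH-]) = 4.2 × 10^-4
[OH-] is not negligible relative to C₀; solve [OH-]² + 0.00042·[OH-] − 1.11e-06 = 0.
[OH-] = [−0.00042 + √(0.00042² + 4.45e-06)]/2 = 8.66 × 10^-4 M
pOH = −log(8.66 × 10^-4) = 3.06; pH = 14.00 − 3.06 = 10.94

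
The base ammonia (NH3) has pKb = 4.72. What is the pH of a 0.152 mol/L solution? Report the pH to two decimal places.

NH3 + H2O ⇌ NH4+ + OH-
Kb = 10^(−4.72) = 1.91 × 10^-5
Let x = [OH-] at equilibrium. Kb = x²/(0.152 − x).
Neglecting x in the denominator: x = √(1.91 × 10^-5 × 0.152) = 1.70 × 10^-3 M
Check: 1.1% ionized — well under 5%, approximation valid.
pOH = 2.77, so pH = 14.00 − pOH = 11.23

pH = 11.23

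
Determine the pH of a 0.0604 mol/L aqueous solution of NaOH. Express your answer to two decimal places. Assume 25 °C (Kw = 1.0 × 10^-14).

pH = 12.78

NaOH is a strong base; [OH-] = 0.0604 M.
pOH = -log(0.0604) = 1.22
pH = 14.00 - 1.22 = 12.78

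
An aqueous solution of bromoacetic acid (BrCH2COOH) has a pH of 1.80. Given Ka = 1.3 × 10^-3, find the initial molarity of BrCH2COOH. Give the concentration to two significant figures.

[H+] = 10^(-1.80) = 1.58 × 10^-2 M = x
Ka = x²/(C₀ − x) ⇒ C₀ = x + x²/Ka
C₀ = 1.58 × 10^-2 + (1.58 × 10^-2)²/(1.3 × 10^-3) = 2.08 × 10^-1 M

C₀ = 2.1 × 10^-1 M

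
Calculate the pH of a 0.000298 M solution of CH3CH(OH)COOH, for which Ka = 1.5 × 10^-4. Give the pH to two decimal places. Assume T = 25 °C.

pH = 3.83

CH3CH(OH)COOH ⇌ CH3CH(OH)COO- + H+
Ka = x²/(0.000298 − x) = 1.5 × 10^-4
Here C₀/Ka ≈ 1.99, so the small-x approximation fails. Use the quadratic:
x = (−Ka + √(Ka² + 4·Ka·C₀))/2 = 1.49 × 10^-4 M
pH = −log[H+] = −log(1.49 × 10^-4) = 3.83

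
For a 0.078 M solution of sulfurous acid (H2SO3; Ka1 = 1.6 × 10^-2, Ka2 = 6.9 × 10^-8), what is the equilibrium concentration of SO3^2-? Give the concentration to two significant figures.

First ionization gives [H+] ≈ [HSO3-] = 2.82 × 10^-2 M.
Second step: Ka2 = [H+][SO3^2-]/[HSO3-] ≈ [SO3^2-] (since [H+] ≈ [HSO3-]).
So [SO3^2-] ≈ Ka2.

6.9 × 10^-8 M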